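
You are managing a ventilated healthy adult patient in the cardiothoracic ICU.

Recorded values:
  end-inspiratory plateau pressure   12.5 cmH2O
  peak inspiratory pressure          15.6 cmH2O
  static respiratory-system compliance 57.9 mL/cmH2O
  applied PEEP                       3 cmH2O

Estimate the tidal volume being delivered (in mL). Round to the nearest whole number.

550

Vt = Cstat × (Pplat − PEEP) = 57.9 × (12.5 − 3) = 57.9 × 9.5 = 550.05 mL.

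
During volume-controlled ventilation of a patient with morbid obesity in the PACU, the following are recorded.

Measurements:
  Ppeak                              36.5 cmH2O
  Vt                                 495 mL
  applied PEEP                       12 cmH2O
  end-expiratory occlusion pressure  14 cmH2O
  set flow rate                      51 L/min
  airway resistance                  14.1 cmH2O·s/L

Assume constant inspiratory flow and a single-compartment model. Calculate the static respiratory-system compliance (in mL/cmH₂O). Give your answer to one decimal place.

47.1

Flow: 51 L/min ÷ 60 = 0.85 L/s.
Total PEEP = 14 cmH2O (set 12 + intrinsic 2); this is the baseline alveolar pressure.
Equation of motion (constant flow): PIP = Vt/C + R·V̇ + PEEP.
Vt/C = PIP − R·V̇ − PEEP = 36.5 − 14.1×0.85 − 14 = 36.5 − 11.985 − 14 = 10.515 cmH2O.
C = Vt / 10.515 = 495 / 10.515 = 47.076 mL/cmH2O.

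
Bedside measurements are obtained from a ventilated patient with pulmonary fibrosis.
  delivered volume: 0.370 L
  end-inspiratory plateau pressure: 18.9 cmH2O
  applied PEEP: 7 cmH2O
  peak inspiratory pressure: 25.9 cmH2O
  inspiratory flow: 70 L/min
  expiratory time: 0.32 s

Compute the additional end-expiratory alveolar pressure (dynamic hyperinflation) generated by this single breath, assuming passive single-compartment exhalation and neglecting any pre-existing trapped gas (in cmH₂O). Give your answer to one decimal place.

Flow: 70 L/min ÷ 60 = 1.1667 L/s.
R = (PIP − Pplat)/V̇ = (25.9 − 18.9) / 1.1667 = 7.0/1.1667 = 6.0 cmH2O·s/L.
C = Vt/(Pplat − PEEP) = 370.0 / (18.9 − 7) = 370.0/11.9 = 31.092 mL/cmH2O.
τ = R × C = 6.0 × 0.03109 L/cmH2O = 0.1865 s.
Fraction remaining = e^(−Te/τ) = e^(−0.32/0.1865) = 0.1798; trapped volume = 370.0 × 0.1798 = 66.526 mL.
Additional alveolar pressure from trapping ≈ V_trapped / C = 66.526 / 31.092 = 2.14 cmH2O.

2.1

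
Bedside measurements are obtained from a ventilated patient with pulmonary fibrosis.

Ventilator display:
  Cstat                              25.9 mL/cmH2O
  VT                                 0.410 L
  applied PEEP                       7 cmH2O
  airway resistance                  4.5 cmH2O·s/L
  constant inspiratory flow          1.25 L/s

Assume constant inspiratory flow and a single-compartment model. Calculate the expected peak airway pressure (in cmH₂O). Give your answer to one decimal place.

28.5

Equation of motion (constant flow): PIP = Vt/C + R·V̇ + PEEP.
PIP = 410/25.9 + 4.5×1.25 + 7 = 15.83 + 5.625 + 7 = 28.455 cmH2O.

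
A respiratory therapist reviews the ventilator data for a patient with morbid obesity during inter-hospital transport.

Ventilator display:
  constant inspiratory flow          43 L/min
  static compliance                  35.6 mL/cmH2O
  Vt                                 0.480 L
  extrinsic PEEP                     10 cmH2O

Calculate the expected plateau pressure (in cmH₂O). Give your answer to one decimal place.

23.5

Pplat = PEEP + Vt / Cstat = 10 + 480 / 35.6 = 10 + 13.483 = 23.483 cmH2O.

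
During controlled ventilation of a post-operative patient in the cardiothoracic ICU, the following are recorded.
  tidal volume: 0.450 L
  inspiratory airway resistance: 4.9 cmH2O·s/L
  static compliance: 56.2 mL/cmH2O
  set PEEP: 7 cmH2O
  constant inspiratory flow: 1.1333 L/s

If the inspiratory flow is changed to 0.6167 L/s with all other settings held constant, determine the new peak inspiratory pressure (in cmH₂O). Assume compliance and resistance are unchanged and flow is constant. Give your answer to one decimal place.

PIP = Vt/C + R·V̇ + PEEP (constant-flow equation of motion).
Only the resistive term changes: ΔPIP = R × ΔV̇ = 4.9 × (0.6167 − 1.1333) = 4.9 × -0.5166 = -2.531 cmH2O.
Original PIP = 450/56.2 + 4.9×1.1333 + 7 = 20.56 cmH2O; new PIP = 20.56 + (-2.531) = 18.029 cmH2O.

18.0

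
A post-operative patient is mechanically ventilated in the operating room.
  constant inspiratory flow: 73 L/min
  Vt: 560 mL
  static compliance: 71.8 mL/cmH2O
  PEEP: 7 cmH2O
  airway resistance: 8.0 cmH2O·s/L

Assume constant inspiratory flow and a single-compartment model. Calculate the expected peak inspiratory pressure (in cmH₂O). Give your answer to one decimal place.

Flow: 73 L/min ÷ 60 = 1.2167 L/s.
Equation of motion (constant flow): PIP = Vt/C + R·V̇ + PEEP.
PIP = 560/71.8 + 8.0×1.2167 + 7 = 7.799 + 9.734 + 7 = 24.533 cmH2O.

24.5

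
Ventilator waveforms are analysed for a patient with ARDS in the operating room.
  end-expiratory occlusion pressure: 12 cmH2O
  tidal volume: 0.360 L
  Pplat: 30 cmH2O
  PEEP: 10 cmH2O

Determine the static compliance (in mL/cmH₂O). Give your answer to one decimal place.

End-expiratory occlusion gives total PEEP = 12 cmH2O (intrinsic PEEP = 12 − 10 = 2). Use total PEEP for the elastic gradient.
Cstat = Vt / (Pplat − PEEPtotal) = 360 / (30 − 12) = 360 / 18.0 = 20.0 mL/cmH2O.

20.0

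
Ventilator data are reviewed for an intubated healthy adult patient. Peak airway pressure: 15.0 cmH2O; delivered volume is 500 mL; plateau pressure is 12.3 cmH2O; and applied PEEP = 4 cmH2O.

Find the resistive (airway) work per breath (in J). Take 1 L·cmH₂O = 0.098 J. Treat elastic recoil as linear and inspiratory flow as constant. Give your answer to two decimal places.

With constant inspiratory flow the resistive pressure is constant at PIP − Pplat = 15.0 − 12.3 = 2.7 cmH2O, so resistive work = 2.7 × 0.500 = 1.35 L·cmH2O.
× 0.098 J/(L·cmH2O) → 0.1323 J.

0.13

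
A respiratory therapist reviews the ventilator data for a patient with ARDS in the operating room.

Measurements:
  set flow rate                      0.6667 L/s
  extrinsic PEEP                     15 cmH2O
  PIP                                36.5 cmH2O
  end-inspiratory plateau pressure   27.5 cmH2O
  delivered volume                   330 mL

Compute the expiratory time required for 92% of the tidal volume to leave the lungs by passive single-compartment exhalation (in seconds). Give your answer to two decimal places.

0.90

R = (PIP − Pplat)/V̇ = (36.5 − 27.5) / 0.6667 = 9.0/0.6667 = 13.499 cmH2O·s/L.
C = Vt/(Pplat − PEEP) = 330.0 / (27.5 − 15) = 330.0/12.5 = 26.4 mL/cmH2O.
τ = R × C = 13.499 × 0.0264 L/cmH2O = 0.3564 s.
t = −τ·ln(1 − 0.92) = −0.3564·ln(0.08) = 0.9002 s.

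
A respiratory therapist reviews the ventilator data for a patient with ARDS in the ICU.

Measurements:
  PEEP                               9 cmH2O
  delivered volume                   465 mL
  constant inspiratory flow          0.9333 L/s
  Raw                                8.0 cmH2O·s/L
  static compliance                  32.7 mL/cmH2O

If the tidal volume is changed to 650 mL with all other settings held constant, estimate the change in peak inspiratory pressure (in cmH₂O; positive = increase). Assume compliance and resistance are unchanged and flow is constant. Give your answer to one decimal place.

PIP = Vt/C + R·V̇ + PEEP (constant-flow equation of motion).
Only the elastic term changes: ΔPIP = ΔVt / C = (650 − 465) / 32.7 = 5.657 cmH2O.

5.7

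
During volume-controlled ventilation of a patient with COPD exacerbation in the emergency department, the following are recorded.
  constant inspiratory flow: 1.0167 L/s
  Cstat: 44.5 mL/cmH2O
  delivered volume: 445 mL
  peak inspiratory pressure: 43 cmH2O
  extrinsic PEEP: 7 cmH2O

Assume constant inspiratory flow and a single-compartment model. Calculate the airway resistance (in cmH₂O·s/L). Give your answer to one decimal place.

Equation of motion (constant flow): PIP = Vt/C + R·V̇ + PEEP.
R·V̇ = PIP − Vt/C − PEEP = 43 − 445/44.5 − 7 = 43 − 10.0 − 7 = 26.0 cmH2O.
R = 26.0 / 1.0167 = 25.573 cmH2O·s/L.

25.6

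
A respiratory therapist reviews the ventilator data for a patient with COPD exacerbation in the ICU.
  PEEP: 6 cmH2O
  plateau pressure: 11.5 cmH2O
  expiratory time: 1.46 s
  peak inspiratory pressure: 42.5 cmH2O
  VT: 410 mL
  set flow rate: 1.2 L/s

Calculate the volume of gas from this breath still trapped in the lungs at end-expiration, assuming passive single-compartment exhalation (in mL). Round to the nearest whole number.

R = (PIP − Pplat)/V̇ = (42.5 − 11.5) / 1.2 = 31.0/1.2 = 25.833 cmH2O·s/L.
C = Vt/(Pplat − PEEP) = 410.0 / (11.5 − 6) = 410.0/5.5 = 74.545 mL/cmH2O.
τ = R × C = 25.833 × 0.07455 L/cmH2O = 1.926 s.
Fraction remaining = e^(−Te/τ) = e^(−1.46/1.926) = 0.4686.
Trapped volume = 410.0 × 0.4686 = 192.13 mL.

192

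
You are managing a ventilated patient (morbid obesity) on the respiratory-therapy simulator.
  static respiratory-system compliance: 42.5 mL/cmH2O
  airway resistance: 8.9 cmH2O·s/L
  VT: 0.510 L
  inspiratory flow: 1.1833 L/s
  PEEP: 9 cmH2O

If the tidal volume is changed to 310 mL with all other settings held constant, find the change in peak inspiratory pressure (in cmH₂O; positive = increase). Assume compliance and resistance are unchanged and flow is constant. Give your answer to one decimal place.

PIP = Vt/C + R·V̇ + PEEP (constant-flow equation of motion).
Only the elastic term changes: ΔPIP = ΔVt / C = (310 − 510) / 42.5 = -4.706 cmH2O.

-4.7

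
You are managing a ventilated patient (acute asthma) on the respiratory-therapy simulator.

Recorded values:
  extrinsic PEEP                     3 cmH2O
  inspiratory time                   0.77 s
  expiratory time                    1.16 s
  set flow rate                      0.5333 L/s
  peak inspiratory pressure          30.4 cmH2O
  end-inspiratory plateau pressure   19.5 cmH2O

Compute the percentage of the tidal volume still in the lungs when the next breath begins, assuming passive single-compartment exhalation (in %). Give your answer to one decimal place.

Vt = flow × Ti = 0.5333 L/s × 0.77 s × 1000 mL/L = 410.64 mL.
R = (PIP − Pplat)/V̇ = (30.4 − 19.5) / 0.5333 = 10.9/0.5333 = 20.439 cmH2O·s/L.
C = Vt/(Pplat − PEEP) = 410.64 / (19.5 − 3) = 410.64/16.5 = 24.887 mL/cmH2O.
τ = R × C = 20.439 × 0.02489 L/cmH2O = 0.5087 s.
Fraction remaining at end-expiration = e^(−Te/τ) = e^(−1.16/0.5087) = 0.1023 → 10.23%.

10.2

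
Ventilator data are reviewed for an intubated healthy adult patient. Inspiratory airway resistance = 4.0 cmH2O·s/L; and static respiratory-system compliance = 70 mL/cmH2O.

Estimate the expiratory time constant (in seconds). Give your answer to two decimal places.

0.28

τ = R × C = 4.0 × 70 mL/cmH2O = 4.0 × 0.070 L/cmH2O = 0.28 s.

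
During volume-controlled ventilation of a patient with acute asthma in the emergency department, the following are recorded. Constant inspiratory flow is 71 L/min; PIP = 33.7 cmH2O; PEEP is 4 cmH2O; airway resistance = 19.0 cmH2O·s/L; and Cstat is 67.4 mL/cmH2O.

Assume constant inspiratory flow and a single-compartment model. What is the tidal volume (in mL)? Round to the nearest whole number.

486

Flow: 71 L/min ÷ 60 = 1.1833 L/s.
Equation of motion (constant flow): PIP = Vt/C + R·V̇ + PEEP.
Vt/C = PIP − R·V̇ − PEEP = 33.7 − 22.483 − 4 = 7.217 cmH2O.
Vt = C × 7.217 = 67.4 × 7.217 = 486.43 mL.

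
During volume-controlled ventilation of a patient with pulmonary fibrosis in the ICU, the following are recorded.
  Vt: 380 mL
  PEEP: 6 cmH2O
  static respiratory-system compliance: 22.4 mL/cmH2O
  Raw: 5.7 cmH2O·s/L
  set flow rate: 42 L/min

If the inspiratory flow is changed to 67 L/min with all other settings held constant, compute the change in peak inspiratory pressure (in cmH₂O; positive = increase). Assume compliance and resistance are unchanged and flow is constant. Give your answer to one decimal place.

2.4

Flow: 42 L/min ÷ 60 = 0.7 L/s.
New flow: 67 L/min ÷ 60 = 1.1167 L/s.
PIP = Vt/C + R·V̇ + PEEP (constant-flow equation of motion).
Only the resistive term changes: ΔPIP = R × ΔV̇ = 5.7 × (1.1167 − 0.7) = 5.7 × 0.4167 = 2.375 cmH2O.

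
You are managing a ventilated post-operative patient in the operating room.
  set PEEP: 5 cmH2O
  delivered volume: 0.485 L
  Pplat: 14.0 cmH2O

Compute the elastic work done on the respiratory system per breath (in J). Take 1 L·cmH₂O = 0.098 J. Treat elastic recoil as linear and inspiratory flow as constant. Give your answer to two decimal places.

0.21

Elastic work ≈ ½ × (Pplat − PEEP) × Vt = 0.5 × (14.0 − 5) × 0.485 L = 0.5 × 9.0 × 0.485 = 2.183 L·cmH2O.
× 0.098 J/(L·cmH2O) → 0.2139 J.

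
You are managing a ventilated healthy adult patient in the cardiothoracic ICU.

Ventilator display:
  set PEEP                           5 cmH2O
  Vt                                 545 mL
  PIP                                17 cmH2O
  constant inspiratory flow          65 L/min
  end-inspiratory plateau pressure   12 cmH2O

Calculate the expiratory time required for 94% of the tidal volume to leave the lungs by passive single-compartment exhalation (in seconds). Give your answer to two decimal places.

1.01

Flow: 65 L/min ÷ 60 = 1.0833 L/s.
R = (PIP − Pplat)/V̇ = (17 − 12) / 1.0833 = 5.0/1.0833 = 4.616 cmH2O·s/L.
C = Vt/(Pplat − PEEP) = 545.0 / (12 − 5) = 545.0/7.0 = 77.857 mL/cmH2O.
τ = R × C = 4.616 × 0.07786 L/cmH2O = 0.3594 s.
t = −τ·ln(1 − 0.94) = −0.3594·ln(0.06) = 1.011 s.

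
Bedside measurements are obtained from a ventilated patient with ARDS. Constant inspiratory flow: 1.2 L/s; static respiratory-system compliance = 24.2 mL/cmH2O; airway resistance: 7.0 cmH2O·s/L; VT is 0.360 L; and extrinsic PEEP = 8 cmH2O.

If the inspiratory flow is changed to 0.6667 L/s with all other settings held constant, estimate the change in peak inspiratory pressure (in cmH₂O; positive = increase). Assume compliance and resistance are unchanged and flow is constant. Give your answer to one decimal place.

-3.7

PIP = Vt/C + R·V̇ + PEEP (constant-flow equation of motion).
Only the resistive term changes: ΔPIP = R × ΔV̇ = 7.0 × (0.6667 − 1.2) = 7.0 × -0.5333 = -3.733 cmH2O.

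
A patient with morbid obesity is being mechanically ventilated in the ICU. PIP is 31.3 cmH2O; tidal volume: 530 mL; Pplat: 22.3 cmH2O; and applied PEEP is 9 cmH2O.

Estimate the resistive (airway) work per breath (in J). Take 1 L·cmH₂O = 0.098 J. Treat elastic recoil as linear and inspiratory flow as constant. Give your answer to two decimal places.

With constant inspiratory flow the resistive pressure is constant at PIP − Pplat = 31.3 − 22.3 = 9.0 cmH2O, so resistive work = 9.0 × 0.530 = 4.77 L·cmH2O.
× 0.098 J/(L·cmH2O) → 0.4675 J.

0.47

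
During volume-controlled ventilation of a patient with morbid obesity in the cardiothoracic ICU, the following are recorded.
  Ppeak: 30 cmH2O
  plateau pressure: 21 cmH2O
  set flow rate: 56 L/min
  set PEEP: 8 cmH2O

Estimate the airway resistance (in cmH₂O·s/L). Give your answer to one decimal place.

Flow: 56 L/min ÷ 60 = 0.9333 L/s.
Raw = (PIP − Pplat) / flow = (30 − 21) / 0.9333 = 9.0 / 0.9333 = 9.643 cmH2O·s/L.

9.6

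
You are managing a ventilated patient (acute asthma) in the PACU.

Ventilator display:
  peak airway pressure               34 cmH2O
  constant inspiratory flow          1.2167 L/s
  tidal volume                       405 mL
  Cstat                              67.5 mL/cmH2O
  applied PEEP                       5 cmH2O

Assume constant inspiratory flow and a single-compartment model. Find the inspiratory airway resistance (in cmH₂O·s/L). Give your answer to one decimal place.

18.9

Equation of motion (constant flow): PIP = Vt/C + R·V̇ + PEEP.
R·V̇ = PIP − Vt/C − PEEP = 34 − 405/67.5 − 5 = 34 − 6.0 − 5 = 23.0 cmH2O.
R = 23.0 / 1.2167 = 18.904 cmH2O·s/L.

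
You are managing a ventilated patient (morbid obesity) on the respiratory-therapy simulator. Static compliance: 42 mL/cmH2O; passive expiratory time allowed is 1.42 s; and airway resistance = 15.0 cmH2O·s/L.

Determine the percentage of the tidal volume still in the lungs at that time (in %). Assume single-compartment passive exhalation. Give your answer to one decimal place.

10.5

τ = R × C = 15.0 × 42 mL/cmH2O = 15.0 × 0.042 L/cmH2O = 0.63 s.
Passive exhalation: V(t)/V₀ = e^(−t/τ) = e^(−1.42/0.63) = 0.105.
Fraction remaining = 0.105 → 10.5%.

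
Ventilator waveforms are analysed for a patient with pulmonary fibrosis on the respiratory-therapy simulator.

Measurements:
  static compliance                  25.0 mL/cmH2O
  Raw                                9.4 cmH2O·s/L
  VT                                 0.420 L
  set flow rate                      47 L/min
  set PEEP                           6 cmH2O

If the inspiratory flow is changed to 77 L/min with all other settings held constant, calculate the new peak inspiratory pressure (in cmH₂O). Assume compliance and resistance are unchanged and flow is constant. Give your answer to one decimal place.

Flow: 47 L/min ÷ 60 = 0.7833 L/s.
New flow: 77 L/min ÷ 60 = 1.2833 L/s.
PIP = Vt/C + R·V̇ + PEEP (constant-flow equation of motion).
Only the resistive term changes: ΔPIP = R × ΔV̇ = 9.4 × (1.2833 − 0.7833) = 9.4 × 0.5 = 4.7 cmH2O.
Original PIP = 420/25.0 + 9.4×0.7833 + 6 = 30.163 cmH2O; new PIP = 30.163 + (4.7) = 34.863 cmH2O.

34.9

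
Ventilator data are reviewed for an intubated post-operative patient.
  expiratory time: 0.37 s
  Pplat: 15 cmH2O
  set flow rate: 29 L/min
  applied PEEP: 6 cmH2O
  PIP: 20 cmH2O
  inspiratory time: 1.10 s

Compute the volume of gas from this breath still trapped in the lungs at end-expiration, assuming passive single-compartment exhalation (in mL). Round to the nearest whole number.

290

Flow: 29 L/min ÷ 60 = 0.4833 L/s.
Vt = flow × Ti = 0.4833 L/s × 1.10 s × 1000 mL/L = 531.63 mL.
R = (PIP − Pplat)/V̇ = (20 − 15) / 0.4833 = 5.0/0.4833 = 10.346 cmH2O·s/L.
C = Vt/(Pplat − PEEP) = 531.63 / (15 − 6) = 531.63/9.0 = 59.07 mL/cmH2O.
τ = R × C = 10.346 × 0.05907 L/cmH2O = 0.6111 s.
Fraction remaining = e^(−Te/τ) = e^(−0.37/0.6111) = 0.5458.
Trapped volume = 531.63 × 0.5458 = 290.16 mL.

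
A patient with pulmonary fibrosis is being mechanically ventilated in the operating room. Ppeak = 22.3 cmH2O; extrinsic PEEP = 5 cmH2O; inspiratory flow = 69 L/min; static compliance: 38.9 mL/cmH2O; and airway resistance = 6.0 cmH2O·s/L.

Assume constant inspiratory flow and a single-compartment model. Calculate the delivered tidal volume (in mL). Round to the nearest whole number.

Flow: 69 L/min ÷ 60 = 1.15 L/s.
Equation of motion (constant flow): PIP = Vt/C + R·V̇ + PEEP.
Vt/C = PIP − R·V̇ − PEEP = 22.3 − 6.9 − 5 = 10.4 cmH2O.
Vt = C × 10.4 = 38.9 × 10.4 = 404.56 mL.

405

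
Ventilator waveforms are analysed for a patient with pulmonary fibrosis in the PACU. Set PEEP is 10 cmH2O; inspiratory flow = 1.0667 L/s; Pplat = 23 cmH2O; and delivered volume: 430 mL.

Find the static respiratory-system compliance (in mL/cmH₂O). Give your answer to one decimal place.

Cstat = Vt / (Pplat − PEEP) = 430 / (23 − 10) = 430 / 13.0 = 33.077 mL/cmH2O.

33.1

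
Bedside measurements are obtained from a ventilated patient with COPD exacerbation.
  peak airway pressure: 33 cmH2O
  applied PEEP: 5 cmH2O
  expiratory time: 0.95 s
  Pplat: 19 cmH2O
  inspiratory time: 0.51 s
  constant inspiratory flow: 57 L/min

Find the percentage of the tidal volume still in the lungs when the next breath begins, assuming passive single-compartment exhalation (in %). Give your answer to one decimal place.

Flow: 57 L/min ÷ 60 = 0.95 L/s.
Vt = flow × Ti = 0.95 L/s × 0.51 s × 1000 mL/L = 484.5 mL.
R = (PIP − Pplat)/V̇ = (33 − 19) / 0.95 = 14.0/0.95 = 14.737 cmH2O·s/L.
C = Vt/(Pplat − PEEP) = 484.5 / (19 − 5) = 484.5/14.0 = 34.607 mL/cmH2O.
τ = R × C = 14.737 × 0.03461 L/cmH2O = 0.51 s.
Fraction remaining at end-expiration = e^(−Te/τ) = e^(−0.95/0.51) = 0.1552 → 15.52%.

15.5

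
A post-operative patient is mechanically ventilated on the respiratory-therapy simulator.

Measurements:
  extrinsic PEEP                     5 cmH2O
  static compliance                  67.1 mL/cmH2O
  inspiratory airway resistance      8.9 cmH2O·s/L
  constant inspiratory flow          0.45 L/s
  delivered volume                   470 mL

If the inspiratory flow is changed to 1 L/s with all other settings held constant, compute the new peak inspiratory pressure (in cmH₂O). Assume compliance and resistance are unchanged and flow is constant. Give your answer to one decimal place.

PIP = Vt/C + R·V̇ + PEEP (constant-flow equation of motion).
Only the resistive term changes: ΔPIP = R × ΔV̇ = 8.9 × (1 − 0.45) = 8.9 × 0.55 = 4.895 cmH2O.
Original PIP = 470/67.1 + 8.9×0.45 + 5 = 16.009 cmH2O; new PIP = 16.009 + (4.895) = 20.904 cmH2O.

20.9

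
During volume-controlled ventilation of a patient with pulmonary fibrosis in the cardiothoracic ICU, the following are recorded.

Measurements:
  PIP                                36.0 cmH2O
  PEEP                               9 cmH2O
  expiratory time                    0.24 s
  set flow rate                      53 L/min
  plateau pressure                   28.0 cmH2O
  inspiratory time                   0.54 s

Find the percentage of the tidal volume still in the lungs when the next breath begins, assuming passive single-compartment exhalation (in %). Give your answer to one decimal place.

Flow: 53 L/min ÷ 60 = 0.8833 L/s.
Vt = flow × Ti = 0.8833 L/s × 0.54 s × 1000 mL/L = 476.98 mL.
R = (PIP − Pplat)/V̇ = (36.0 − 28.0) / 0.8833 = 8.0/0.8833 = 9.057 cmH2O·s/L.
C = Vt/(Pplat − PEEP) = 476.98 / (28.0 − 9) = 476.98/19.0 = 25.104 mL/cmH2O.
τ = R × C = 9.057 × 0.0251 L/cmH2O = 0.2273 s.
Fraction remaining at end-expiration = e^(−Te/τ) = e^(−0.24/0.2273) = 0.3479 → 34.79%.

34.8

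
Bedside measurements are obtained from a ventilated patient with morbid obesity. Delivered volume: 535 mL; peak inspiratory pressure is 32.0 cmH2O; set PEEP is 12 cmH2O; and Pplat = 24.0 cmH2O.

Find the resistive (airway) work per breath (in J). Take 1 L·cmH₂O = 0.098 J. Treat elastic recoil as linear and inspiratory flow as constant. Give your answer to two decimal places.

0.42

With constant inspiratory flow the resistive pressure is constant at PIP − Pplat = 32.0 − 24.0 = 8.0 cmH2O, so resistive work = 8.0 × 0.535 = 4.28 L·cmH2O.
× 0.098 J/(L·cmH2O) → 0.4194 J.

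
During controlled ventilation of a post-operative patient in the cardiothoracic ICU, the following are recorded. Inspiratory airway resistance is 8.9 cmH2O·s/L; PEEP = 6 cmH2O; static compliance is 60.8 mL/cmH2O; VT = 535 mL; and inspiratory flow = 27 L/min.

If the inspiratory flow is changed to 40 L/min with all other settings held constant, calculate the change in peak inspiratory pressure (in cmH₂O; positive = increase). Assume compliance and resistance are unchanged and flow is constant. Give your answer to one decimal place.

Flow: 27 L/min ÷ 60 = 0.45 L/s.
New flow: 40 L/min ÷ 60 = 0.6667 L/s.
PIP = Vt/C + R·V̇ + PEEP (constant-flow equation of motion).
Only the resistive term changes: ΔPIP = R × ΔV̇ = 8.9 × (0.6667 − 0.45) = 8.9 × 0.2167 = 1.929 cmH2O.

1.9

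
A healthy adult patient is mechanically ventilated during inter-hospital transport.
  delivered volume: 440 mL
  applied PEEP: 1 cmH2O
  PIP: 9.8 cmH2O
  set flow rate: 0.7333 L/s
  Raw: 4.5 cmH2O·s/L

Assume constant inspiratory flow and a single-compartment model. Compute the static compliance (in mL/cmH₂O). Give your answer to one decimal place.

Equation of motion (constant flow): PIP = Vt/C + R·V̇ + PEEP.
Vt/C = PIP − R·V̇ − PEEP = 9.8 − 4.5×0.7333 − 1 = 9.8 − 3.3 − 1 = 5.5 cmH2O.
C = Vt / 5.5 = 440 / 5.5 = 80.0 mL/cmH2O.

80.0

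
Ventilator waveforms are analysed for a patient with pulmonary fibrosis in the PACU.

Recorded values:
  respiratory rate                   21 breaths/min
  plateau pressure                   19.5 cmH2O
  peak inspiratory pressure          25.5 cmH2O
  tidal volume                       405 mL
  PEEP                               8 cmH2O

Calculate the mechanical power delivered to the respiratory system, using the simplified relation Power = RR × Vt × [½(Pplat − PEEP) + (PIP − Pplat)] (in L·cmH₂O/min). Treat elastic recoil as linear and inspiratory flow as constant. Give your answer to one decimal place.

99.9

Per-breath work = Vt × [½(Pplat−PEEP) + (PIP−Pplat)] = 0.405 × [0.5×11.5 + 6.0] = 0.405 × 11.75 = 4.759 L·cmH2O.
Power = 21 × 4.759 = 99.939 L·cmH2O/min.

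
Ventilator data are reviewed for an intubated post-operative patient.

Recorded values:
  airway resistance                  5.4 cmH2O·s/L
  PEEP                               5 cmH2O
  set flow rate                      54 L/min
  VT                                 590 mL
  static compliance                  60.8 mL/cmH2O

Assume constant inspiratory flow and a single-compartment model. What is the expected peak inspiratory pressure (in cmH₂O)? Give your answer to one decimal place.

19.6

Flow: 54 L/min ÷ 60 = 0.9 L/s.
Equation of motion (constant flow): PIP = Vt/C + R·V̇ + PEEP.
PIP = 590/60.8 + 5.4×0.9 + 5 = 9.704 + 4.86 + 5 = 19.564 cmH2O.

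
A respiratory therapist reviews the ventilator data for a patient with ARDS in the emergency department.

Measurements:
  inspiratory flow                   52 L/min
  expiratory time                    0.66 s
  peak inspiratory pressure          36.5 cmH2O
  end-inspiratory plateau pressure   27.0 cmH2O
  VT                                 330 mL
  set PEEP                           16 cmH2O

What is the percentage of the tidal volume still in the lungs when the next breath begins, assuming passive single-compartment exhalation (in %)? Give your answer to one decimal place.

13.4

Flow: 52 L/min ÷ 60 = 0.8667 L/s.
R = (PIP − Pplat)/V̇ = (36.5 − 27.0) / 0.8667 = 9.5/0.8667 = 10.961 cmH2O·s/L.
C = Vt/(Pplat − PEEP) = 330.0 / (27.0 − 16) = 330.0/11.0 = 30.0 mL/cmH2O.
τ = R × C = 10.961 × 0.03 L/cmH2O = 0.3288 s.
Fraction remaining at end-expiration = e^(−Te/τ) = e^(−0.66/0.3288) = 0.1344 → 13.44%.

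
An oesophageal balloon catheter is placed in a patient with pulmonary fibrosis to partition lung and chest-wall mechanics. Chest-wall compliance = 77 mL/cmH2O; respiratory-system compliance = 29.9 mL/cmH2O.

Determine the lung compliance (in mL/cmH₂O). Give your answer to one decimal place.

48.9

1/CL = 1/Crs − 1/Ccw.
1/CL = 1/29.9 − 1/77 = 0.02046.
CL = 48.876 mL/cmH2O.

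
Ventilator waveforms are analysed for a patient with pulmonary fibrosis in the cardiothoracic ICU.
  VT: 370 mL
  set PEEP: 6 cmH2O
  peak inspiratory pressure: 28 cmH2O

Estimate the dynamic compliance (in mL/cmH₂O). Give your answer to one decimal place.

16.8

Dynamic compliance = Vt / (PIP − PEEP) = 370 / (28 − 6) = 370 / 22.0 = 16.818 mL/cmH2O.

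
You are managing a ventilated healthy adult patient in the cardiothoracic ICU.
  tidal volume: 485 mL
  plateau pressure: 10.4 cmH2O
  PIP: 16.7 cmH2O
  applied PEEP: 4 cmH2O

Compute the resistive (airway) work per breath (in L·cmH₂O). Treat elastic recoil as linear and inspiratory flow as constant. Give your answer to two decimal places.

3.06

With constant inspiratory flow the resistive pressure is constant at PIP − Pplat = 16.7 − 10.4 = 6.3 cmH2O, so resistive work = 6.3 × 0.485 = 3.056 L·cmH2O.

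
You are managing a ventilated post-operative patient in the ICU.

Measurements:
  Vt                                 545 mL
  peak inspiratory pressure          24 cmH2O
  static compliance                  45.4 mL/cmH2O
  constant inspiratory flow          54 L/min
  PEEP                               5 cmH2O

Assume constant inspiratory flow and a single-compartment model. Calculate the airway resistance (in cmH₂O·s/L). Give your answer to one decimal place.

7.8

Flow: 54 L/min ÷ 60 = 0.9 L/s.
Equation of motion (constant flow): PIP = Vt/C + R·V̇ + PEEP.
R·V̇ = PIP − Vt/C − PEEP = 24 − 545/45.4 − 5 = 24 − 12.004 − 5 = 6.996 cmH2O.
R = 6.996 / 0.9 = 7.773 cmH2O·s/L.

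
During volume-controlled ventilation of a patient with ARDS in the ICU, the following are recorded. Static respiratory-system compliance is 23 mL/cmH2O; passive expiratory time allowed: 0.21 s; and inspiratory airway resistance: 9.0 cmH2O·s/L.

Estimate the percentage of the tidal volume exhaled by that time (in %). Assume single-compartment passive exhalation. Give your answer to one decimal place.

63.7

τ = R × C = 9.0 × 23 mL/cmH2O = 9.0 × 0.023 L/cmH2O = 0.207 s.
Passive exhalation: V(t)/V₀ = e^(−t/τ) = e^(−0.21/0.207) = 0.3626.
Fraction exhaled = 1 − 0.3626 = 0.6374 → 63.74%.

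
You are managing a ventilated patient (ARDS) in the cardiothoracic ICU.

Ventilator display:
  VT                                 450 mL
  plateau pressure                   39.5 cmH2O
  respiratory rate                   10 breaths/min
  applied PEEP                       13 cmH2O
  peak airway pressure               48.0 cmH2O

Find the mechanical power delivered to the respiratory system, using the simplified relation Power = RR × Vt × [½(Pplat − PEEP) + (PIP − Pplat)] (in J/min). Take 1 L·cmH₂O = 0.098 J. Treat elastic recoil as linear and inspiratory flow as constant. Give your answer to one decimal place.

9.6

Per-breath work = Vt × [½(Pplat−PEEP) + (PIP−Pplat)] = 0.450 × [0.5×26.5 + 8.5] = 0.450 × 21.75 = 9.788 L·cmH2O.
Power = 10 × 9.788 = 97.88 L·cmH2O/min.
× 0.098 J/(L·cmH2O) → 9.592 J/min.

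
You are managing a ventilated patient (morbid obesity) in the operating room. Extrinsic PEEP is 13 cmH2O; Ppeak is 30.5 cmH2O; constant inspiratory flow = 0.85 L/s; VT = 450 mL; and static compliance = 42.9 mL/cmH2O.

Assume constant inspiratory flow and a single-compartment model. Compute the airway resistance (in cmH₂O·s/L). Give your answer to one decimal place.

Equation of motion (constant flow): PIP = Vt/C + R·V̇ + PEEP.
R·V̇ = PIP − Vt/C − PEEP = 30.5 − 450/42.9 − 13 = 30.5 − 10.49 − 13 = 7.01 cmH2O.
R = 7.01 / 0.85 = 8.247 cmH2O·s/L.

8.2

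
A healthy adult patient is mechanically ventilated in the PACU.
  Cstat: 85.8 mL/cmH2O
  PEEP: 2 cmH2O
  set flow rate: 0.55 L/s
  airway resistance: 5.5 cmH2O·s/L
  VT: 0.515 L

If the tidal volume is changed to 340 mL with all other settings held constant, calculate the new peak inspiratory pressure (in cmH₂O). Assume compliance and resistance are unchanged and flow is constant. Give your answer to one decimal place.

9.0

PIP = Vt/C + R·V̇ + PEEP (constant-flow equation of motion).
Only the elastic term changes: ΔPIP = ΔVt / C = (340 − 515) / 85.8 = -2.04 cmH2O.
Original PIP = 515/85.8 + 5.5×0.55 + 2 = 11.027 cmH2O; new PIP = 11.027 + (-2.04) = 8.987 cmH2O.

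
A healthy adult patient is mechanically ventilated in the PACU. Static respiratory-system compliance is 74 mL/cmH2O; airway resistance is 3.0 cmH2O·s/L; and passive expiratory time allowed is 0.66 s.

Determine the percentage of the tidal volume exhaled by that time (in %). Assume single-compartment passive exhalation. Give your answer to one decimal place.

τ = R × C = 3.0 × 74 mL/cmH2O = 3.0 × 0.074 L/cmH2O = 0.222 s.
Passive exhalation: V(t)/V₀ = e^(−t/τ) = e^(−0.66/0.222) = 0.05115.
Fraction exhaled = 1 − 0.05115 = 0.9489 → 94.89%.

94.9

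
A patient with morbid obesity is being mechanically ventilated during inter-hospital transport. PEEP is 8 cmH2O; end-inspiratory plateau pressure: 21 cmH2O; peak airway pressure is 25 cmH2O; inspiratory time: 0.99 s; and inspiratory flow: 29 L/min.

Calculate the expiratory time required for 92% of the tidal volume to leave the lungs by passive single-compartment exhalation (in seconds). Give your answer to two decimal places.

0.77

Flow: 29 L/min ÷ 60 = 0.4833 L/s.
Vt = flow × Ti = 0.4833 L/s × 0.99 s × 1000 mL/L = 478.47 mL.
R = (PIP − Pplat)/V̇ = (25 − 21) / 0.4833 = 4.0/0.4833 = 8.276 cmH2O·s/L.
C = Vt/(Pplat − PEEP) = 478.47 / (21 − 8) = 478.47/13.0 = 36.805 mL/cmH2O.
τ = R × C = 8.276 × 0.03681 L/cmH2O = 0.3046 s.
t = −τ·ln(1 − 0.92) = −0.3046·ln(0.08) = 0.7693 s.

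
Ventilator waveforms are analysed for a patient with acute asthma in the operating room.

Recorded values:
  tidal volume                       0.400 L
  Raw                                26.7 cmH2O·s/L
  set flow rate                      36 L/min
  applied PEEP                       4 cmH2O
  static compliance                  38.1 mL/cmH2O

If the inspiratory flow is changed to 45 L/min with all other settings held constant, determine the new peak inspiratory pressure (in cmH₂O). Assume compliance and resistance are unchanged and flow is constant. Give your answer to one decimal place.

34.5

Flow: 36 L/min ÷ 60 = 0.6 L/s.
New flow: 45 L/min ÷ 60 = 0.75 L/s.
PIP = Vt/C + R·V̇ + PEEP (constant-flow equation of motion).
Only the resistive term changes: ΔPIP = R × ΔV̇ = 26.7 × (0.75 − 0.6) = 26.7 × 0.15 = 4.005 cmH2O.
Original PIP = 400/38.1 + 26.7×0.6 + 4 = 30.519 cmH2O; new PIP = 30.519 + (4.005) = 34.524 cmH2O.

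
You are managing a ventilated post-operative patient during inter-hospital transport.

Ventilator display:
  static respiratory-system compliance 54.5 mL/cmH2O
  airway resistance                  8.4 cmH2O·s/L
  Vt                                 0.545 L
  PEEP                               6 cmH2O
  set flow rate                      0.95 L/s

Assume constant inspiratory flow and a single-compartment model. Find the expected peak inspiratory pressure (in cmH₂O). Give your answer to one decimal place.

Equation of motion (constant flow): PIP = Vt/C + R·V̇ + PEEP.
PIP = 545/54.5 + 8.4×0.95 + 6 = 10.0 + 7.98 + 6 = 23.98 cmH2O.

24.0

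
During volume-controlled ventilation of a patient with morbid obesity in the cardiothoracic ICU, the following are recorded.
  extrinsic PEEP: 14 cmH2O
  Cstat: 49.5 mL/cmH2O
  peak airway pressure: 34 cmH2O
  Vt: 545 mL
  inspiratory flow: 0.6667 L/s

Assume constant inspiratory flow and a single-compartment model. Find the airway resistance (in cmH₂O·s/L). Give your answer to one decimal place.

13.5

Equation of motion (constant flow): PIP = Vt/C + R·V̇ + PEEP.
R·V̇ = PIP − Vt/C − PEEP = 34 − 545/49.5 − 14 = 34 − 11.01 − 14 = 8.99 cmH2O.
R = 8.99 / 0.6667 = 13.484 cmH2O·s/L.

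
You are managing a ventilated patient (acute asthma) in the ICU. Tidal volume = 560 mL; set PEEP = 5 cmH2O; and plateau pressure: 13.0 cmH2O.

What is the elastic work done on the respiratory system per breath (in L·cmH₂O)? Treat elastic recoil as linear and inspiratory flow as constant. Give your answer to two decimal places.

Elastic work ≈ ½ × (Pplat − PEEP) × Vt = 0.5 × (13.0 − 5) × 0.560 L = 0.5 × 8.0 × 0.560 = 2.24 L·cmH2O.

2.24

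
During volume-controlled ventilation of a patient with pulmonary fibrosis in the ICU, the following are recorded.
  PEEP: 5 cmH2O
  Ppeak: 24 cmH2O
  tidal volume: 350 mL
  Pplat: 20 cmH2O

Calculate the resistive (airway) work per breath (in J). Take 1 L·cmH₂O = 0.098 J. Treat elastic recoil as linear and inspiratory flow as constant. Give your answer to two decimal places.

With constant inspiratory flow the resistive pressure is constant at PIP − Pplat = 24 − 20 = 4.0 cmH2O, so resistive work = 4.0 × 0.350 = 1.4 L·cmH2O.
× 0.098 J/(L·cmH2O) → 0.1372 J.

0.14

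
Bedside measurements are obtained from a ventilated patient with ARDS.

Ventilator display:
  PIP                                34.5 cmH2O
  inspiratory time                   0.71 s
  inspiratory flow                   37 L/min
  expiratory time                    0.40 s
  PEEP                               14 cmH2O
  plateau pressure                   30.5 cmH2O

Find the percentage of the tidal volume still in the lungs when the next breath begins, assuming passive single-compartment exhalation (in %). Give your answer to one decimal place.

Flow: 37 L/min ÷ 60 = 0.6167 L/s.
Vt = flow × Ti = 0.6167 L/s × 0.71 s × 1000 mL/L = 437.86 mL.
R = (PIP − Pplat)/V̇ = (34.5 − 30.5) / 0.6167 = 4.0/0.6167 = 6.486 cmH2O·s/L.
C = Vt/(Pplat − PEEP) = 437.86 / (30.5 − 14) = 437.86/16.5 = 26.537 mL/cmH2O.
τ = R × C = 6.486 × 0.02654 L/cmH2O = 0.1721 s.
Fraction remaining at end-expiration = e^(−Te/τ) = e^(−0.40/0.1721) = 0.09786 → 9.786%.

9.8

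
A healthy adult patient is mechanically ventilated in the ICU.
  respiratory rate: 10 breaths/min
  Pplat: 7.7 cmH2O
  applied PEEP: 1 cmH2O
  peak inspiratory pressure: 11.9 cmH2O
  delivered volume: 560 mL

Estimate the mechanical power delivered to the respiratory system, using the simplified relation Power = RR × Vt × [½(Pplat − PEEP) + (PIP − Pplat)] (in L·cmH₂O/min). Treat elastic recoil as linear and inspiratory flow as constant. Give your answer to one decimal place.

42.3

Per-breath work = Vt × [½(Pplat−PEEP) + (PIP−Pplat)] = 0.560 × [0.5×6.7 + 4.2] = 0.560 × 7.55 = 4.228 L·cmH2O.
Power = 10 × 4.228 = 42.28 L·cmH2O/min.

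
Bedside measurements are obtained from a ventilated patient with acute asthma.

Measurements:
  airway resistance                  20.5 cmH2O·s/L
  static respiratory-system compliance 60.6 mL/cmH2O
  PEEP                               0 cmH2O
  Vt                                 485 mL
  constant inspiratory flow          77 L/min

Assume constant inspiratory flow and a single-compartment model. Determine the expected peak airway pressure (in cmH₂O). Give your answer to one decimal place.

34.3

Flow: 77 L/min ÷ 60 = 1.2833 L/s.
Equation of motion (constant flow): PIP = Vt/C + R·V̇ + PEEP.
PIP = 485/60.6 + 20.5×1.2833 + 0 = 8.003 + 26.308 + 0 = 34.311 cmH2O.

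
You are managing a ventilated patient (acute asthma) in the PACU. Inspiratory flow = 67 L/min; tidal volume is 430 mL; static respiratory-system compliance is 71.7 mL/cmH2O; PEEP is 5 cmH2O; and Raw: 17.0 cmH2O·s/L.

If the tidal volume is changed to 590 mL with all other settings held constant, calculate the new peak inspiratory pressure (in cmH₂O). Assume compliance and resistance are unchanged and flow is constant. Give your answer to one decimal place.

32.2

Flow: 67 L/min ÷ 60 = 1.1167 L/s.
PIP = Vt/C + R·V̇ + PEEP (constant-flow equation of motion).
Only the elastic term changes: ΔPIP = ΔVt / C = (590 − 430) / 71.7 = 2.232 cmH2O.
Original PIP = 430/71.7 + 17.0×1.1167 + 5 = 29.981 cmH2O; new PIP = 29.981 + (2.232) = 32.213 cmH2O.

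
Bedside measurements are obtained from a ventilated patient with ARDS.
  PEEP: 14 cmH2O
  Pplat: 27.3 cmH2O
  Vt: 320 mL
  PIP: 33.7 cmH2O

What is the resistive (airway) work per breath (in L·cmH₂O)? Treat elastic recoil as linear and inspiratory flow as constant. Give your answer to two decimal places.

2.05

With constant inspiratory flow the resistive pressure is constant at PIP − Pplat = 33.7 − 27.3 = 6.4 cmH2O, so resistive work = 6.4 × 0.320 = 2.048 L·cmH2O.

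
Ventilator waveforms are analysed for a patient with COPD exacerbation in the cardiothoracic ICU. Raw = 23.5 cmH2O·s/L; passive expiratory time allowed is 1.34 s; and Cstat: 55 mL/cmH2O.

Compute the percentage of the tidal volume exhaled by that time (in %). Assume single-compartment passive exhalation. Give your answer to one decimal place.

64.5

τ = R × C = 23.5 × 55 mL/cmH2O = 23.5 × 0.055 L/cmH2O = 1.293 s.
Passive exhalation: V(t)/V₀ = e^(−t/τ) = e^(−1.34/1.293) = 0.3547.
Fraction exhaled = 1 − 0.3547 = 0.6453 → 64.53%.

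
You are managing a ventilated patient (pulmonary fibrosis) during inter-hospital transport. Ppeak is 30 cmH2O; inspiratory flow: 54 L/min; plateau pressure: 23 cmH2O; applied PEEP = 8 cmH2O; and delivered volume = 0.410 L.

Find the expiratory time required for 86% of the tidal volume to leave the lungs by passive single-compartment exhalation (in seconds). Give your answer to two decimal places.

Flow: 54 L/min ÷ 60 = 0.9 L/s.
R = (PIP − Pplat)/V̇ = (30 − 23) / 0.9 = 7.0/0.9 = 7.778 cmH2O·s/L.
C = Vt/(Pplat − PEEP) = 410.0 / (23 − 8) = 410.0/15.0 = 27.333 mL/cmH2O.
τ = R × C = 7.778 × 0.02733 L/cmH2O = 0.2126 s.
t = −τ·ln(1 − 0.86) = −0.2126·ln(0.14) = 0.418 s.

0.42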